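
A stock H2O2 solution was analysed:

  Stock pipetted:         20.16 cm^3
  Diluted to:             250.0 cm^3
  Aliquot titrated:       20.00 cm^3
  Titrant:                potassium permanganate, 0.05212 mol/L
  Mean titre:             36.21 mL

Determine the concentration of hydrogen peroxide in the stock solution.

2 MnO4^- + 5 H2O2 + 6 H^+ → 2 Mn^2+ + 5 O2 + 8 H2O
n(KMnO4) = 0.03621 × 0.05212 = 1.887 × 10^-3 mol
From the 5:2 ratio, n(H2O2) in the aliquot = 5/2 × 1.887 × 10^-3 = 4.718 × 10^-3 mol
[H2O2]_dilute = 4.718 × 10^-3 / 0.02000 = 0.2359 mol/L
Dilution factor = 250.0 / 20.16 = 12.40
[H2O2]_stock = 0.2359 × 12.40 = 2.925 mol/L

2.925 mol/L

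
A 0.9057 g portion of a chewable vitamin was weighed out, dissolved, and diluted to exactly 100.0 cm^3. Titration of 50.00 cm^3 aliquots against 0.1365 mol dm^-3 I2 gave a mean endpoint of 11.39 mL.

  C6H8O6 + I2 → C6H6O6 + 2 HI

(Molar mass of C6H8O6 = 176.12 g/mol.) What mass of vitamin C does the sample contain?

n(I2) per titration = 0.01139 × 0.1365 = 1.555 × 10^-3 mol
n(C6H8O6) in each aliquot = 1.555 × 10^-3 mol (1:1 ratio)
n(C6H8O6) in the whole flask = 1.555 × 10^-3 × 100.0/50.00 = 3.109 × 10^-3 mol
mass of C6H8O6 = 3.109 × 10^-3 × 176.12 = 0.5476 g

0.5476 g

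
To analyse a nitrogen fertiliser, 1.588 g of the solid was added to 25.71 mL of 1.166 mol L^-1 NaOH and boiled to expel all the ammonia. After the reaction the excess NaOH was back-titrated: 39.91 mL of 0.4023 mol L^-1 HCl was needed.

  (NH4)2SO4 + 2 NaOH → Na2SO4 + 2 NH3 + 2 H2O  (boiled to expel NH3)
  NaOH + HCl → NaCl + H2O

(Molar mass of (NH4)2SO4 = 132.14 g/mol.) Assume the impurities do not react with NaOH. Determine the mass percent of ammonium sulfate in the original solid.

n(NaOH) added = 0.02571 × 1.166 = 0.02998 mol
n(HCl) used in back-titration = 0.03991 × 0.4023 = 0.01606 mol
n(NaOH) left over = 0.01606 mol (1:1 ratio)
n(NaOH) consumed by analyte = 0.02998 − 0.01606 = 0.01392 mol
From the 1:2 ratio, n((NH4)2SO4) = 1/2 × 0.01392 = 6.961 × 10^-3 mol
mass of (NH4)2SO4 = 6.961 × 10^-3 × 132.14 = 0.9198 g
% (NH4)2SO4 = 0.9198 / 1.588 × 100 = 57.92 %

57.92 %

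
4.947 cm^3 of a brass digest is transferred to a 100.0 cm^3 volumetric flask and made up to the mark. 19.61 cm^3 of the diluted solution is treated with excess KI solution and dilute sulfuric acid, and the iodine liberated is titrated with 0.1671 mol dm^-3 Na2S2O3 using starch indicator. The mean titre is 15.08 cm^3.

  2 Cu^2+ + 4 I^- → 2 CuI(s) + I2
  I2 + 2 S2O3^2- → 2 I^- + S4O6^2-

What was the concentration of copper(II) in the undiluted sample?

n(S2O3^2-) = 0.01508 × 0.1671 = 2.520 × 10^-3 mol
n(I2) = n(S2O3^2-)/2 = 1.260 × 10^-3 mol
From the 2:1 ratio, n(Cu2+) in the aliquot = 2/1 × 1.260 × 10^-3 = 2.520 × 10^-3 mol
[Cu2+]_dilute = 2.520 × 10^-3 / 0.01961 = 0.1285 mol/L
[Cu2+]_original = 0.1285 × 100.0/4.947 = 2.598 mol/L

2.598 mol/L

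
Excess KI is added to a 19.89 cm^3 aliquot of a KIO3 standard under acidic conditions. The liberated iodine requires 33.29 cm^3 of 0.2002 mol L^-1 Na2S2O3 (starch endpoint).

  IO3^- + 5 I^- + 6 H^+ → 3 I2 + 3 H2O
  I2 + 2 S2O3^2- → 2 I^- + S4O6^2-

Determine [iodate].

0.05585 mol/L

n(S2O3^2-) = 0.03329 × 0.2002 = 6.665 × 10^-3 mol
n(I2) = n(S2O3^2-)/2 = 3.332 × 10^-3 mol
From the 1:3 ratio, n(IO3^-) in the aliquot = 1/3 × 3.332 × 10^-3 = 1.111 × 10^-3 mol
[IO3^-] = 1.111 × 10^-3 / 0.01989 = 0.05585 mol/L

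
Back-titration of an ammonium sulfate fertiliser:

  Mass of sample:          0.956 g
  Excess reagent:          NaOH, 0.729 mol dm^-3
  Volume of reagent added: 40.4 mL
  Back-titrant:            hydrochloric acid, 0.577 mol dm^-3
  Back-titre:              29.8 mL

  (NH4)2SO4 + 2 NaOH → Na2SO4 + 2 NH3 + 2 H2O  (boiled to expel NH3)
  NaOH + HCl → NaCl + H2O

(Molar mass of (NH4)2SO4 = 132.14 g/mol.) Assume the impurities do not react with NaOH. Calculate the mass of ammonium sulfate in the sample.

0.810 g

n(NaOH) added = 0.0404 × 0.729 = 0.0295 mol
n(HCl) used in back-titration = 0.0298 × 0.577 = 0.0172 mol
n(NaOH) left over = 0.0172 mol (1:1 ratio)
n(NaOH) consumed by analyte = 0.0295 − 0.0172 = 0.0123 mol
From the 1:2 ratio, n((NH4)2SO4) = 1/2 × 0.0123 = 6.13 × 10^-3 mol
mass of (NH4)2SO4 = 6.13 × 10^-3 × 132.14 = 0.810 g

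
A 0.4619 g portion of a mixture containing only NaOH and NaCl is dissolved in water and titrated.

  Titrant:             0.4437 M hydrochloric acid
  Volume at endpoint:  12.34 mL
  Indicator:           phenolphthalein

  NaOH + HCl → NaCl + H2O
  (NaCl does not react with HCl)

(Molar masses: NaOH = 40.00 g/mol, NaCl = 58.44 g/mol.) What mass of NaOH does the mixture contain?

0.2190 g

n(HCl) = 0.01234 × 0.4437 = 5.475 × 10^-3 mol
Let x = n(NaOH), y = n(NaCl).
Titrant: 1x = 5.475 × 10^-3;  mass: 40.00x + 58.44y = 0.4619
Solving, x = 5.475 × 10^-3 mol, y = 4.156 × 10^-3 mol
mass of NaOH = 5.475 × 10^-3 × 40.00 = 0.2190 g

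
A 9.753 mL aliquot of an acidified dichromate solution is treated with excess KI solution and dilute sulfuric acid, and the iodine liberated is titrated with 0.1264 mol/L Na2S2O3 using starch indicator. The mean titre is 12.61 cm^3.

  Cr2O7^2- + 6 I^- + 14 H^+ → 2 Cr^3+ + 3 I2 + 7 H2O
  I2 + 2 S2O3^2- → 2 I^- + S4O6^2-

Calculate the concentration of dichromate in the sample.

0.02724 mol/L

n(S2O3^2-) = 0.01261 × 0.1264 = 1.594 × 10^-3 mol
n(I2) = n(S2O3^2-)/2 = 7.970 × 10^-4 mol
From the 1:3 ratio, n(Cr2O7^2-) in the aliquot = 1/3 × 7.970 × 10^-4 = 2.657 × 10^-4 mol
[Cr2O7^2-] = 2.657 × 10^-4 / 0.009753 = 0.02724 mol/L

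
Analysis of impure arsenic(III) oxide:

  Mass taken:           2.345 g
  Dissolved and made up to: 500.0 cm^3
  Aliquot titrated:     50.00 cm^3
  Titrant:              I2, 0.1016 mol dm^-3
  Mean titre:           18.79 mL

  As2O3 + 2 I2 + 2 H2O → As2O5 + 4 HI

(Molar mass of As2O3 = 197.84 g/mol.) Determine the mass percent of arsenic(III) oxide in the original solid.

80.53 %

n(I2) per titration = 0.01879 × 0.1016 = 1.909 × 10^-3 mol
From the 1:2 ratio, n(As2O3) in each aliquot = 1/2 × 1.909 × 10^-3 = 9.545 × 10^-4 mol
n(As2O3) in the whole flask = 9.545 × 10^-4 × 500.0/50.00 = 9.545 × 10^-3 mol
mass of As2O3 = 9.545 × 10^-3 × 197.84 = 1.888 g
% As2O3 = 1.888 / 2.345 × 100 = 80.53 %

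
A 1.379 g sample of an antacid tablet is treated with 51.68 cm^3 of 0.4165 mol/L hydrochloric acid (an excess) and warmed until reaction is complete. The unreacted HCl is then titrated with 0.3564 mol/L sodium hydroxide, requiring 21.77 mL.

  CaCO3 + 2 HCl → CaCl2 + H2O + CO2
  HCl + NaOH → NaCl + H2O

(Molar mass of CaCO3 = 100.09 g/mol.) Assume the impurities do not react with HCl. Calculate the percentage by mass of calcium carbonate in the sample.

49.96 %

n(HCl) added = 0.05168 × 0.4165 = 0.02152 mol
n(NaOH) used in back-titration = 0.02177 × 0.3564 = 7.759 × 10^-3 mol
n(HCl) left over = 7.759 × 10^-3 mol (1:1 ratio)
n(HCl) consumed by analyte = 0.02152 − 7.759 × 10^-3 = 0.01377 mol
From the 1:2 ratio, n(CaCO3) = 1/2 × 0.01377 = 6.883 × 10^-3 mol
mass of CaCO3 = 6.883 × 10^-3 × 100.09 = 0.6889 g
% CaCO3 = 0.6889 / 1.379 × 100 = 49.96 %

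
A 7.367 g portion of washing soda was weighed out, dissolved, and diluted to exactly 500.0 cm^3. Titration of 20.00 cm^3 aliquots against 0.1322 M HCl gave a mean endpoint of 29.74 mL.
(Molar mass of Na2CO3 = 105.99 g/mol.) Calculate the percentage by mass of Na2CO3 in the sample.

70.71 %

Na2CO3 + 2 HCl → 2 NaCl + H2O + CO2
n(HCl) per titration = 0.02974 × 0.1322 = 3.932 × 10^-3 mol
From the 1:2 ratio, n(Na2CO3) in each aliquot = 1/2 × 3.932 × 10^-3 = 1.966 × 10^-3 mol
n(Na2CO3) in the whole flask = 1.966 × 10^-3 × 500.0/20.00 = 0.04915 mol
mass of Na2CO3 = 0.04915 × 105.99 = 5.209 g
% Na2CO3 = 5.209 / 7.367 × 100 = 70.71 %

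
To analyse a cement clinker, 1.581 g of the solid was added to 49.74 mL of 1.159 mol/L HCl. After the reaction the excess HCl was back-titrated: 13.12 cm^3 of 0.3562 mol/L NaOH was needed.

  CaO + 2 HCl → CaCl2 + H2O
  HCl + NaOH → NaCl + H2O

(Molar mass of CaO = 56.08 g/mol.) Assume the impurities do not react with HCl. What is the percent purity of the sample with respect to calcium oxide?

93.95 %

n(HCl) added = 0.04974 × 1.159 = 0.05765 mol
n(NaOH) used in back-titration = 0.01312 × 0.3562 = 4.673 × 10^-3 mol
n(HCl) left over = 4.673 × 10^-3 mol (1:1 ratio)
n(HCl) consumed by analyte = 0.05765 − 4.673 × 10^-3 = 0.05298 mol
From the 1:2 ratio, n(CaO) = 1/2 × 0.05298 = 0.02649 mol
mass of CaO = 0.02649 × 56.08 = 1.485 g
% CaO = 1.485 / 1.581 × 100 = 93.95 %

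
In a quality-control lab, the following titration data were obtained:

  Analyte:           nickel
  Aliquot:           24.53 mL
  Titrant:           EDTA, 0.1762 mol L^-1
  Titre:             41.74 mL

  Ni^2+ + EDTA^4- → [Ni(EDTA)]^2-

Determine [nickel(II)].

0.2998 mol/L

n(EDTA) = 0.04174 L × 0.1762 mol/L = 7.355 × 10^-3 mol
n(Ni2+) = 7.355 × 10^-3 mol (1:1 mole ratio)
[Ni2+] = 7.355 × 10^-3 mol / 0.02453 L = 0.2998 mol/L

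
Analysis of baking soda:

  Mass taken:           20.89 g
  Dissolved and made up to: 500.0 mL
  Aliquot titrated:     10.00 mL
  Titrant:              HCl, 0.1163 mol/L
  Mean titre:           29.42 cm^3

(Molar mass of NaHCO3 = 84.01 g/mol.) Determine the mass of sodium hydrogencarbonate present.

NaHCO3 + HCl → NaCl + H2O + CO2
n(HCl) per titration = 0.02942 × 0.1163 = 3.422 × 10^-3 mol
n(NaHCO3) in each aliquot = 3.422 × 10^-3 mol (1:1 ratio)
n(NaHCO3) in the whole flask = 3.422 × 10^-3 × 500.0/10.00 = 0.1711 mol
mass of NaHCO3 = 0.1711 × 84.01 = 14.37 g

14.37 g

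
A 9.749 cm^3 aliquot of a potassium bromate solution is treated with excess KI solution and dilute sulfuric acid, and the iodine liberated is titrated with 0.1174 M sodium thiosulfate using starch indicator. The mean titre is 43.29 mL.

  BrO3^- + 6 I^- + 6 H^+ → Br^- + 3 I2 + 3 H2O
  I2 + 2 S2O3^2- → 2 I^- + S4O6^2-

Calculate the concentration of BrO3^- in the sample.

n(S2O3^2-) = 0.04329 × 0.1174 = 5.082 × 10^-3 mol
n(I2) = n(S2O3^2-)/2 = 2.541 × 10^-3 mol
From the 1:3 ratio, n(BrO3^-) in the aliquot = 1/3 × 2.541 × 10^-3 = 8.470 × 10^-4 mol
[BrO3^-] = 8.470 × 10^-4 / 0.009749 = 0.08688 mol/L

0.08688 M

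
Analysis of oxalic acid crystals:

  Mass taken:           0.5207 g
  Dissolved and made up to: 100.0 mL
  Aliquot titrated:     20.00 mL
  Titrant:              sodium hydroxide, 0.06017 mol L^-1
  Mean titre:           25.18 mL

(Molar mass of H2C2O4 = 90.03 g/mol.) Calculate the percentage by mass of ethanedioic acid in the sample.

H2C2O4 + 2 NaOH → Na2C2O4 + 2 H2O
n(NaOH) per titration = 0.02518 × 0.06017 = 1.515 × 10^-3 mol
From the 1:2 ratio, n(H2C2O4) in each aliquot = 1/2 × 1.515 × 10^-3 = 7.575 × 10^-4 mol
n(H2C2O4) in the whole flask = 7.575 × 10^-4 × 100.0/20.00 = 3.788 × 10^-3 mol
mass of H2C2O4 = 3.788 × 10^-3 × 90.03 = 0.3410 g
% H2C2O4 = 0.3410 / 0.5207 × 100 = 65.49 %

65.49 %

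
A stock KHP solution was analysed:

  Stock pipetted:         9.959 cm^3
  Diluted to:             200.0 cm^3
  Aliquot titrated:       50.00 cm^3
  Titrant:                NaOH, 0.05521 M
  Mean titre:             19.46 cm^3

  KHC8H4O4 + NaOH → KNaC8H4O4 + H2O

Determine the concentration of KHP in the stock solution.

n(NaOH) = 0.01946 × 0.05521 = 1.074 × 10^-3 mol
n(KHC8H4O4) in the aliquot = 1.074 × 10^-3 mol (1:1 ratio)
[KHC8H4O4]_dilute = 1.074 × 10^-3 / 0.05000 = 0.02149 mol/L
Dilution factor = 200.0 / 9.959 = 20.08
[KHC8H4O4]_stock = 0.02149 × 20.08 = 0.4315 mol/L

0.4315 M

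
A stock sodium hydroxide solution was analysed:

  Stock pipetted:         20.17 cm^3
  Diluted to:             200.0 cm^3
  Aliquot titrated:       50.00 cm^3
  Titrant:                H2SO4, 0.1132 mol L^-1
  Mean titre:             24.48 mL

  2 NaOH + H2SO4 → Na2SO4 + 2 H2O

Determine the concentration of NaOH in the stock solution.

n(H2SO4) = 0.02448 × 0.1132 = 2.771 × 10^-3 mol
From the 2:1 ratio, n(NaOH) in the aliquot = 2/1 × 2.771 × 10^-3 = 5.542 × 10^-3 mol
[NaOH]_dilute = 5.542 × 10^-3 / 0.05000 = 0.1108 mol/L
Dilution factor = 200.0 / 20.17 = 9.916
[NaOH]_stock = 0.1108 × 9.916 = 1.099 mol/L

1.099 mol/L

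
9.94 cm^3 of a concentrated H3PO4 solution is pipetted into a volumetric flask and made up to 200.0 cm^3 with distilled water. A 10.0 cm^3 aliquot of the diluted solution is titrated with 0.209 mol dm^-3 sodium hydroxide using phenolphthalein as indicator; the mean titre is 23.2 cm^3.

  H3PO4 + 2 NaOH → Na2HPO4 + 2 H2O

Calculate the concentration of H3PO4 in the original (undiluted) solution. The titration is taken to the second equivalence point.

n(NaOH) = 0.0232 × 0.209 = 4.85 × 10^-3 mol
From the 1:2 ratio, n(H3PO4) in the aliquot = 1/2 × 4.85 × 10^-3 = 2.42 × 10^-3 mol
[H3PO4]_dilute = 2.42 × 10^-3 / 0.0100 = 0.242 mol/L
Dilution factor = 200.0 / 9.94 = 20.12
[H3PO4]_stock = 0.242 × 20.12 = 4.88 mol/L

4.88 mol/L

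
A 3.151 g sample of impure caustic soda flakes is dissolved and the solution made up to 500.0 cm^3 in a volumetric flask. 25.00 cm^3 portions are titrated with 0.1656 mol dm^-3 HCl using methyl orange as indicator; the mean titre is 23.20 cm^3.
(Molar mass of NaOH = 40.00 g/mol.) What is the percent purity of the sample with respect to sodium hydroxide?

NaOH + HCl → NaCl + H2O
n(HCl) per titration = 0.02320 × 0.1656 = 3.842 × 10^-3 mol
n(NaOH) in each aliquot = 3.842 × 10^-3 mol (1:1 ratio)
n(NaOH) in the whole flask = 3.842 × 10^-3 × 500.0/25.00 = 0.07684 mol
mass of NaOH = 0.07684 × 40.00 = 3.074 g
% NaOH = 3.074 / 3.151 × 100 = 97.54 %

97.54 %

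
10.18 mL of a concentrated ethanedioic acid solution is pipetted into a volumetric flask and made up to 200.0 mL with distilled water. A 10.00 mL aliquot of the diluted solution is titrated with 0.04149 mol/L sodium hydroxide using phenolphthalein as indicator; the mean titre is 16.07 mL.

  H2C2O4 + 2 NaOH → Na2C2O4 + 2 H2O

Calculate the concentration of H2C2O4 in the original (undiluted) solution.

n(NaOH) = 0.01607 × 0.04149 = 6.667 × 10^-4 mol
From the 1:2 ratio, n(H2C2O4) in the aliquot = 1/2 × 6.667 × 10^-4 = 3.334 × 10^-4 mol
[H2C2O4]_dilute = 3.334 × 10^-4 / 0.01000 = 0.03334 mol/L
Dilution factor = 200.0 / 10.18 = 19.65
[H2C2O4]_stock = 0.03334 × 19.65 = 0.6550 mol/L

0.6550 mol/L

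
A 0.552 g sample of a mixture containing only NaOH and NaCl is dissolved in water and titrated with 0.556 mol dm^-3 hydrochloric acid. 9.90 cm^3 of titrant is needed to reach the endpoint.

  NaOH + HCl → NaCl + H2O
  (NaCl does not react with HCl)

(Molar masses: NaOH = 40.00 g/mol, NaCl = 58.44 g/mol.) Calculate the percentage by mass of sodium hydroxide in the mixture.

39.9 %

n(HCl) = 0.00990 × 0.556 = 5.50 × 10^-3 mol
Let x = n(NaOH), y = n(NaCl).
Titrant: 1x = 5.50 × 10^-3;  mass: 40.00x + 58.44y = 0.552
Solving, x = 5.50 × 10^-3 mol, y = 5.68 × 10^-3 mol
mass of NaOH = 5.50 × 10^-3 × 40.00 = 0.220 g
% NaOH = 0.220 / 0.552 × 100 = 39.9 %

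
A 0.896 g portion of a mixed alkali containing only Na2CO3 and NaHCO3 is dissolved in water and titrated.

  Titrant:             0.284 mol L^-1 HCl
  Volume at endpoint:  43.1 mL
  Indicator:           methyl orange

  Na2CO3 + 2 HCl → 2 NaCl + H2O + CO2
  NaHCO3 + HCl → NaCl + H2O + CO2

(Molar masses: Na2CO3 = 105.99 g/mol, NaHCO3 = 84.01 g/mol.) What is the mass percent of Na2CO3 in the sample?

n(HCl) = 0.0431 × 0.284 = 0.0122 mol
Let x = n(Na2CO3), y = n(NaHCO3).
Titrant: 2x + 1y = 0.0122;  mass: 105.99x + 84.01y = 0.896
Solving, x = 2.13 × 10^-3 mol, y = 7.97 × 10^-3 mol
mass of Na2CO3 = 2.13 × 10^-3 × 105.99 = 0.226 g
% Na2CO3 = 0.226 / 0.896 × 100 = 25.2 %

25.2 %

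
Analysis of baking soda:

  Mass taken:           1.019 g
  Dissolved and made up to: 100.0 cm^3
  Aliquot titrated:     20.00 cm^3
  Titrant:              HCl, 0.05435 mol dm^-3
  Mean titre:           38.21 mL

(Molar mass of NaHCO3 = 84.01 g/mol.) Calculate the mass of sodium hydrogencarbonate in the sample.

NaHCO3 + HCl → NaCl + H2O + CO2
n(HCl) per titration = 0.03821 × 0.05435 = 2.077 × 10^-3 mol
n(NaHCO3) in each aliquot = 2.077 × 10^-3 mol (1:1 ratio)
n(NaHCO3) in the whole flask = 2.077 × 10^-3 × 100.0/20.00 = 0.01038 mol
mass of NaHCO3 = 0.01038 × 84.01 = 0.8723 g

0.8723 g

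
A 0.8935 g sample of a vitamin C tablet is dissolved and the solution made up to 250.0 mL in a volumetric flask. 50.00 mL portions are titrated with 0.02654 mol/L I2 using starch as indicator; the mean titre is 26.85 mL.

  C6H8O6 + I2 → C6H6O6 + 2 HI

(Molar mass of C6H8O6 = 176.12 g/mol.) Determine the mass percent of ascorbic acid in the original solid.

70.23 %

n(I2) per titration = 0.02685 × 0.02654 = 7.126 × 10^-4 mol
n(C6H8O6) in each aliquot = 7.126 × 10^-4 mol (1:1 ratio)
n(C6H8O6) in the whole flask = 7.126 × 10^-4 × 250.0/50.00 = 3.563 × 10^-3 mol
mass of C6H8O6 = 3.563 × 10^-3 × 176.12 = 0.6275 g
% C6H8O6 = 0.6275 / 0.8935 × 100 = 70.23 %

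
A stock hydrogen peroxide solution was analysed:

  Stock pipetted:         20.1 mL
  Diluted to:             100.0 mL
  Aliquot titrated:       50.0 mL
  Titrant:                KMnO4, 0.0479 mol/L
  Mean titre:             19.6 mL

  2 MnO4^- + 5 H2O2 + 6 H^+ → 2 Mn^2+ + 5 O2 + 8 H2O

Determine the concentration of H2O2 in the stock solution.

n(KMnO4) = 0.0196 × 0.0479 = 9.39 × 10^-4 mol
From the 5:2 ratio, n(H2O2) in the aliquot = 5/2 × 9.39 × 10^-4 = 2.35 × 10^-3 mol
[H2O2]_dilute = 2.35 × 10^-3 / 0.0500 = 0.0469 mol/L
Dilution factor = 100.0 / 20.1 = 4.975
[H2O2]_stock = 0.0469 × 4.975 = 0.234 mol/L

0.234 mol/L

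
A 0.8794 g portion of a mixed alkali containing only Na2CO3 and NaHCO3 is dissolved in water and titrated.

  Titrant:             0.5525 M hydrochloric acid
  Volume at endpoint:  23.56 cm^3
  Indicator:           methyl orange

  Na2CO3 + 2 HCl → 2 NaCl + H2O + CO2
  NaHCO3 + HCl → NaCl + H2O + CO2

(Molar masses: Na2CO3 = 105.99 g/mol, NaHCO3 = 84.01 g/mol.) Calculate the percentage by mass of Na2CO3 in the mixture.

41.61 %

n(HCl) = 0.02356 × 0.5525 = 0.01302 mol
Let x = n(Na2CO3), y = n(NaHCO3).
Titrant: 2x + 1y = 0.01302;  mass: 105.99x + 84.01y = 0.8794
Solving, x = 3.452 × 10^-3 mol, y = 6.112 × 10^-3 mol
mass of Na2CO3 = 3.452 × 10^-3 × 105.99 = 0.3659 g
% Na2CO3 = 0.3659 / 0.8794 × 100 = 41.61 %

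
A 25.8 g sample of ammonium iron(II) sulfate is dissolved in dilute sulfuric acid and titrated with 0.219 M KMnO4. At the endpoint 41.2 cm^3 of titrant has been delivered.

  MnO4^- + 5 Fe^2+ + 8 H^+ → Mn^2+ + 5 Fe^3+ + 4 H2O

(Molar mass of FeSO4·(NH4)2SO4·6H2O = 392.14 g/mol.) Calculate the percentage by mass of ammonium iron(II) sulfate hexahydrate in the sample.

n(KMnO4) = 0.0412 L × 0.219 mol/L = 9.02 × 10^-3 mol
From the 5:1 ratio, n(FeSO4·(NH4)2SO4·6H2O) = 5/1 × 9.02 × 10^-3 = 0.0451 mol
mass of FeSO4·(NH4)2SO4·6H2O = 0.0451 × 392.14 g/mol = 17.7 g
% FeSO4·(NH4)2SO4·6H2O = 17.7 / 25.8 × 100 = 68.6 %

68.6 %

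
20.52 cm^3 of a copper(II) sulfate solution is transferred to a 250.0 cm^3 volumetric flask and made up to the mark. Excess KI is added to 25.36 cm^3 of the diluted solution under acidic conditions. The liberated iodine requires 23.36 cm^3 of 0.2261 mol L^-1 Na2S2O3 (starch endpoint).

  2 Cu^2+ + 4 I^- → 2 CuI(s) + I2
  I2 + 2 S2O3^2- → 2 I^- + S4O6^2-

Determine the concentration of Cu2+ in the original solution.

n(S2O3^2-) = 0.02336 × 0.2261 = 5.282 × 10^-3 mol
n(I2) = n(S2O3^2-)/2 = 2.641 × 10^-3 mol
From the 2:1 ratio, n(Cu2+) in the aliquot = 2/1 × 2.641 × 10^-3 = 5.282 × 10^-3 mol
[Cu2+]_dilute = 5.282 × 10^-3 / 0.02536 = 0.2083 mol/L
[Cu2+]_original = 0.2083 × 250.0/20.52 = 2.537 mol/L

2.537 mol/L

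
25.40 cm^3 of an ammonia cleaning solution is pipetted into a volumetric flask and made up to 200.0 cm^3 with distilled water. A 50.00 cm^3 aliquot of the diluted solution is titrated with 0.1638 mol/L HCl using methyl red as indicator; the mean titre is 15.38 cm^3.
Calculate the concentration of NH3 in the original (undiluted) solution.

NH3 + HCl → NH4Cl
n(HCl) = 0.01538 × 0.1638 = 2.519 × 10^-3 mol
n(NH3) in the aliquot = 2.519 × 10^-3 mol (1:1 ratio)
[NH3]_dilute = 2.519 × 10^-3 / 0.05000 = 0.05038 mol/L
Dilution factor = 200.0 / 25.40 = 7.874
[NH3]_stock = 0.05038 × 7.874 = 0.3967 mol/L

0.3967 mol/L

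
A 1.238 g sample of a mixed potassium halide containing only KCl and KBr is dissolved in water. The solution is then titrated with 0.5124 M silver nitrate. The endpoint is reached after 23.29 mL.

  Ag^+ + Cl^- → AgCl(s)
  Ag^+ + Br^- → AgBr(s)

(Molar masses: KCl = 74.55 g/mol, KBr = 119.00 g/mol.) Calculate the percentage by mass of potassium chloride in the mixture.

24.67 %

n(AgNO3) = 0.02329 × 0.5124 = 0.01193 mol
Let x = n(KCl), y = n(KBr).
Titrant: 1x + 1y = 0.01193;  mass: 74.55x + 119.00y = 1.238
Solving, x = 4.097 × 10^-3 mol, y = 7.837 × 10^-3 mol
mass of KCl = 4.097 × 10^-3 × 74.55 = 0.3054 g
% KCl = 0.3054 / 1.238 × 100 = 24.67 %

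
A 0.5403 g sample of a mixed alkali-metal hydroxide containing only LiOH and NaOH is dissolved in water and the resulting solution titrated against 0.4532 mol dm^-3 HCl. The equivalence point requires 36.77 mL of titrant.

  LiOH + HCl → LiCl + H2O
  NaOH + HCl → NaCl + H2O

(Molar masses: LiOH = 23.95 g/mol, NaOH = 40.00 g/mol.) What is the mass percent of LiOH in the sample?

n(HCl) = 0.03677 × 0.4532 = 0.01666 mol
Let x = n(LiOH), y = n(NaOH).
Titrant: 1x + 1y = 0.01666;  mass: 23.95x + 40.00y = 0.5403
Solving, x = 7.867 × 10^-3 mol, y = 8.797 × 10^-3 mol
mass of LiOH = 7.867 × 10^-3 × 23.95 = 0.1884 g
% LiOH = 0.1884 / 0.5403 × 100 = 34.87 %

34.87 %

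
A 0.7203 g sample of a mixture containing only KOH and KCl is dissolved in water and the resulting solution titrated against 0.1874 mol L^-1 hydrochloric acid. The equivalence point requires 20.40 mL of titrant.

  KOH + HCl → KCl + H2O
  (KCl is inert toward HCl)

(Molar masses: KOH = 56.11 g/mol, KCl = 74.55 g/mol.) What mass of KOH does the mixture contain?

n(HCl) = 0.02040 × 0.1874 = 3.823 × 10^-3 mol
Let x = n(KOH), y = n(KCl).
Titrant: 1x = 3.823 × 10^-3;  mass: 56.11x + 74.55y = 0.7203
Solving, x = 3.823 × 10^-3 mol, y = 6.785 × 10^-3 mol
mass of KOH = 3.823 × 10^-3 × 56.11 = 0.2145 g

0.2145 g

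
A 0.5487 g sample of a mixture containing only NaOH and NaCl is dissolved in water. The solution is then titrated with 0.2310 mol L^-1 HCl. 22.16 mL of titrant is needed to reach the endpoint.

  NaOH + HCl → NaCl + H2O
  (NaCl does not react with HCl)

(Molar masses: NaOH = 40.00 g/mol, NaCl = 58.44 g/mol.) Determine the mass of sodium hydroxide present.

n(HCl) = 0.02216 × 0.2310 = 5.119 × 10^-3 mol
Let x = n(NaOH), y = n(NaCl).
Titrant: 1x = 5.119 × 10^-3;  mass: 40.00x + 58.44y = 0.5487
Solving, x = 5.119 × 10^-3 mol, y = 5.885 × 10^-3 mol
mass of NaOH = 5.119 × 10^-3 × 40.00 = 0.2048 g

0.2048 g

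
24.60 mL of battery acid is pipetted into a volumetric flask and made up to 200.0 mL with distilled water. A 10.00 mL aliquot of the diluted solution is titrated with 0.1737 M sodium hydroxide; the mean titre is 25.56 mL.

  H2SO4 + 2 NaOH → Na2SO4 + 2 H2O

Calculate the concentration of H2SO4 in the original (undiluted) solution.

1.805 M

n(NaOH) = 0.02556 × 0.1737 = 4.440 × 10^-3 mol
From the 1:2 ratio, n(H2SO4) in the aliquot = 1/2 × 4.440 × 10^-3 = 2.220 × 10^-3 mol
[H2SO4]_dilute = 2.220 × 10^-3 / 0.01000 = 0.2220 mol/L
Dilution factor = 200.0 / 24.60 = 8.130
[H2SO4]_stock = 0.2220 × 8.130 = 1.805 mol/L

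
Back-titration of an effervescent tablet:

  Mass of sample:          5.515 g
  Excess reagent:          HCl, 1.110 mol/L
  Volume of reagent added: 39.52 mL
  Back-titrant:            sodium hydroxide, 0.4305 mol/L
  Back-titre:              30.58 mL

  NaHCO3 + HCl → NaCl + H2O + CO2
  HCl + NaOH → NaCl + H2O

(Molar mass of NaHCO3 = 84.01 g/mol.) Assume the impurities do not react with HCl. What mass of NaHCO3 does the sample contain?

n(HCl) added = 0.03952 × 1.110 = 0.04387 mol
n(NaOH) used in back-titration = 0.03058 × 0.4305 = 0.01316 mol
n(HCl) left over = 0.01316 mol (1:1 ratio)
n(HCl) consumed by analyte = 0.04387 − 0.01316 = 0.03070 mol
n(NaHCO3) = 0.03070 mol (1:1 ratio)
mass of NaHCO3 = 0.03070 × 84.01 = 2.579 g

2.579 g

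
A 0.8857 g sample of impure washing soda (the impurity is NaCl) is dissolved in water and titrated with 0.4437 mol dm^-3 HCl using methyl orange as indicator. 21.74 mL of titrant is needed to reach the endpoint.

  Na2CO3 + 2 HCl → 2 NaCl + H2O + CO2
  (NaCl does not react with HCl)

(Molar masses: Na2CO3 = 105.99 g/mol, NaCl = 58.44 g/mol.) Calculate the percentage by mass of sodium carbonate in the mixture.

n(HCl) = 0.02174 × 0.4437 = 9.646 × 10^-3 mol
Let x = n(Na2CO3), y = n(NaCl).
Titrant: 2x = 9.646 × 10^-3;  mass: 105.99x + 58.44y = 0.8857
Solving, x = 4.823 × 10^-3 mol, y = 6.408 × 10^-3 mol
mass of Na2CO3 = 4.823 × 10^-3 × 105.99 = 0.5112 g
% Na2CO3 = 0.5112 / 0.8857 × 100 = 57.72 %

57.72 %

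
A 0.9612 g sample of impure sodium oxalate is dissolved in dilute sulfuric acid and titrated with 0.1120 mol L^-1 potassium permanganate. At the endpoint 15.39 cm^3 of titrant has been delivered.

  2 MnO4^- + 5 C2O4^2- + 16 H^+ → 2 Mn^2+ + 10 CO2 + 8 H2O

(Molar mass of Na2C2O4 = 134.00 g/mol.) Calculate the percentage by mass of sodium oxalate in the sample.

60.07 %

n(KMnO4) = 0.01539 L × 0.1120 mol/L = 1.724 × 10^-3 mol
From the 5:2 ratio, n(Na2C2O4) = 5/2 × 1.724 × 10^-3 = 4.309 × 10^-3 mol
mass of Na2C2O4 = 4.309 × 10^-3 × 134.00 g/mol = 0.5774 g
% Na2C2O4 = 0.5774 / 0.9612 × 100 = 60.07 %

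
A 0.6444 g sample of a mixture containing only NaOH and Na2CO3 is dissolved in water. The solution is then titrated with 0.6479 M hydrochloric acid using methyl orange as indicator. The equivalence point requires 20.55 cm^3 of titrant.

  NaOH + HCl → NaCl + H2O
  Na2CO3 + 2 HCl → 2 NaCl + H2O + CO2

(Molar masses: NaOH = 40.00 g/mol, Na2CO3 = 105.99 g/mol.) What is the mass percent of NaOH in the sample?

29.23 %

n(HCl) = 0.02055 × 0.6479 = 0.01331 mol
Let x = n(NaOH), y = n(Na2CO3).
Titrant: 1x + 2y = 0.01331;  mass: 40.00x + 105.99y = 0.6444
Solving, x = 4.709 × 10^-3 mol, y = 4.303 × 10^-3 mol
mass of NaOH = 4.709 × 10^-3 × 40.00 = 0.1884 g
% NaOH = 0.1884 / 0.6444 × 100 = 29.23 %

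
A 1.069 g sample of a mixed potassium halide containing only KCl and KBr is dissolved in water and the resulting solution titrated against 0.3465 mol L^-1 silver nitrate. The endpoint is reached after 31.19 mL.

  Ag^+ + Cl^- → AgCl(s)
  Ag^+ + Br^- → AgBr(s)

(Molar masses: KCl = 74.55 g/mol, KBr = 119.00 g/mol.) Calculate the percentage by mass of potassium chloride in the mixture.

n(AgNO3) = 0.03119 × 0.3465 = 0.01081 mol
Let x = n(KCl), y = n(KBr).
Titrant: 1x + 1y = 0.01081;  mass: 74.55x + 119.00y = 1.069
Solving, x = 4.884 × 10^-3 mol, y = 5.924 × 10^-3 mol
mass of KCl = 4.884 × 10^-3 × 74.55 = 0.3641 g
% KCl = 0.3641 / 1.069 × 100 = 34.06 %

34.06 %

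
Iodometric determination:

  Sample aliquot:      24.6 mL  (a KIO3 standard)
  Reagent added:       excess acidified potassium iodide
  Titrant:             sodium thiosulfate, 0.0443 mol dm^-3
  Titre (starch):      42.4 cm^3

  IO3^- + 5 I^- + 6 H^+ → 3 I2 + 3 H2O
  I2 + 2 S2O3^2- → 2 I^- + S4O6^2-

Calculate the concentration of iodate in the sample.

n(S2O3^2-) = 0.0424 × 0.0443 = 1.88 × 10^-3 mol
n(I2) = n(S2O3^2-)/2 = 9.39 × 10^-4 mol
From the 1:3 ratio, n(IO3^-) in the aliquot = 1/3 × 9.39 × 10^-4 = 3.13 × 10^-4 mol
[IO3^-] = 3.13 × 10^-4 / 0.0246 = 0.0127 mol/L

0.0127 mol/L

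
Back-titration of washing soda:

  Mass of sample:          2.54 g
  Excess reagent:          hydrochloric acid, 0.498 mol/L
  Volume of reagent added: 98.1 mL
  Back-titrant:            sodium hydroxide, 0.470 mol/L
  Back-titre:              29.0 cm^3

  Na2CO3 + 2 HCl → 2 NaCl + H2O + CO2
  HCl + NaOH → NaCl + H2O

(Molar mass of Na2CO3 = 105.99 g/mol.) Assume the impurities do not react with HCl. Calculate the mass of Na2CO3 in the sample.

1.87 g

n(HCl) added = 0.0981 × 0.498 = 0.0489 mol
n(NaOH) used in back-titration = 0.0290 × 0.470 = 0.0136 mol
n(HCl) left over = 0.0136 mol (1:1 ratio)
n(HCl) consumed by analyte = 0.0489 − 0.0136 = 0.0352 mol
From the 1:2 ratio, n(Na2CO3) = 1/2 × 0.0352 = 0.0176 mol
mass of Na2CO3 = 0.0176 × 105.99 = 1.87 g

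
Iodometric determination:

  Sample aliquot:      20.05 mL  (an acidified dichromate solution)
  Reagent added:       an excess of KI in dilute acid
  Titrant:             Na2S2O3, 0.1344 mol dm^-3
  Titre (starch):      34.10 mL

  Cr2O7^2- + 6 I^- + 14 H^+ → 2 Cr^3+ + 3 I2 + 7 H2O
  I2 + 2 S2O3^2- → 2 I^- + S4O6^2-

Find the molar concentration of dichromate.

0.03810 mol/L

n(S2O3^2-) = 0.03410 × 0.1344 = 4.583 × 10^-3 mol
n(I2) = n(S2O3^2-)/2 = 2.292 × 10^-3 mol
From the 1:3 ratio, n(Cr2O7^2-) in the aliquot = 1/3 × 2.292 × 10^-3 = 7.638 × 10^-4 mol
[Cr2O7^2-] = 7.638 × 10^-4 / 0.02005 = 0.03810 mol/L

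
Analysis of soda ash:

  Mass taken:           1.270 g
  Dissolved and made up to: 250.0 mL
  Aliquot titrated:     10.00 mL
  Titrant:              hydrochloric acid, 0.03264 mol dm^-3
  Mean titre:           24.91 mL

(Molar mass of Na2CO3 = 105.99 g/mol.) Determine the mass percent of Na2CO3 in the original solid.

84.82 %

Na2CO3 + 2 HCl → 2 NaCl + H2O + CO2
n(HCl) per titration = 0.02491 × 0.03264 = 8.131 × 10^-4 mol
From the 1:2 ratio, n(Na2CO3) in each aliquot = 1/2 × 8.131 × 10^-4 = 4.065 × 10^-4 mol
n(Na2CO3) in the whole flask = 4.065 × 10^-4 × 250.0/10.00 = 0.01016 mol
mass of Na2CO3 = 0.01016 × 105.99 = 1.077 g
% Na2CO3 = 1.077 / 1.270 × 100 = 84.82 %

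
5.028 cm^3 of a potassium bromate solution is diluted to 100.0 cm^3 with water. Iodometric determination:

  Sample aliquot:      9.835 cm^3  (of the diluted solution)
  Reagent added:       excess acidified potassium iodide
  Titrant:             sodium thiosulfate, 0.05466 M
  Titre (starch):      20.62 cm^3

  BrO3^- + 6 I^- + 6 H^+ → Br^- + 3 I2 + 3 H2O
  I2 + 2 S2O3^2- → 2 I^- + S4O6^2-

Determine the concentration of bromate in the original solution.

n(S2O3^2-) = 0.02062 × 0.05466 = 1.127 × 10^-3 mol
n(I2) = n(S2O3^2-)/2 = 5.635 × 10^-4 mol
From the 1:3 ratio, n(BrO3^-) in the aliquot = 1/3 × 5.635 × 10^-4 = 1.878 × 10^-4 mol
[BrO3^-]_dilute = 1.878 × 10^-4 / 0.009835 = 0.01910 mol/L
[BrO3^-]_original = 0.01910 × 100.0/5.028 = 0.3799 mol/L

0.3799 M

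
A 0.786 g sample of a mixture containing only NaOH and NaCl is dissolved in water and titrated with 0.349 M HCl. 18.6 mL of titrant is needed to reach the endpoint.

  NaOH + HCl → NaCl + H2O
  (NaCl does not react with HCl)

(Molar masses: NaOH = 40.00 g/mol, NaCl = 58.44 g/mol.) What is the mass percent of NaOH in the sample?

33.0 %

n(HCl) = 0.0186 × 0.349 = 6.49 × 10^-3 mol
Let x = n(NaOH), y = n(NaCl).
Titrant: 1x = 6.49 × 10^-3;  mass: 40.00x + 58.44y = 0.786
Solving, x = 6.49 × 10^-3 mol, y = 9.01 × 10^-3 mol
mass of NaOH = 6.49 × 10^-3 × 40.00 = 0.260 g
% NaOH = 0.260 / 0.786 × 100 = 33.0 %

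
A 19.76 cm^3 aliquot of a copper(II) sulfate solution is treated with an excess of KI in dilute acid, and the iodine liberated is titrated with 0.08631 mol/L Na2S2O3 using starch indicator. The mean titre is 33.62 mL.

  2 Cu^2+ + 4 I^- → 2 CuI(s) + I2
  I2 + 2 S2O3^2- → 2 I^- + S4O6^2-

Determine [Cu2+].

n(S2O3^2-) = 0.03362 × 0.08631 = 2.902 × 10^-3 mol
n(I2) = n(S2O3^2-)/2 = 1.451 × 10^-3 mol
From the 2:1 ratio, n(Cu2+) in the aliquot = 2/1 × 1.451 × 10^-3 = 2.902 × 10^-3 mol
[Cu2+] = 2.902 × 10^-3 / 0.01976 = 0.1468 mol/L

0.1468 mol/L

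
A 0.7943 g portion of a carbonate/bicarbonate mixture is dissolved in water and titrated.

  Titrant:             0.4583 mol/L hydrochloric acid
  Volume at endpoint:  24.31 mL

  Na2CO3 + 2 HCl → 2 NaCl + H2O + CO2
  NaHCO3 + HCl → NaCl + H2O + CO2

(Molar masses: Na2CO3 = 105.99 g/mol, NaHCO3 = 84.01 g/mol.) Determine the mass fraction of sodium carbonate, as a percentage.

n(HCl) = 0.02431 × 0.4583 = 0.01114 mol
Let x = n(Na2CO3), y = n(NaHCO3).
Titrant: 2x + 1y = 0.01114;  mass: 105.99x + 84.01y = 0.7943
Solving, x = 2.284 × 10^-3 mol, y = 6.573 × 10^-3 mol
mass of Na2CO3 = 2.284 × 10^-3 × 105.99 = 0.2421 g
% Na2CO3 = 0.2421 / 0.7943 × 100 = 30.48 %

30.48 %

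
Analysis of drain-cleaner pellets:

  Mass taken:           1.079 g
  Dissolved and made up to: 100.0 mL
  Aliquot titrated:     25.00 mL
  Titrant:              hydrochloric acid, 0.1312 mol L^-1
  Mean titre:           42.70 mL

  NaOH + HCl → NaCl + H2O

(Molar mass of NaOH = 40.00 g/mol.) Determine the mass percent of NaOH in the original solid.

83.07 %

n(HCl) per titration = 0.04270 × 0.1312 = 5.602 × 10^-3 mol
n(NaOH) in each aliquot = 5.602 × 10^-3 mol (1:1 ratio)
n(NaOH) in the whole flask = 5.602 × 10^-3 × 100.0/25.00 = 0.02241 mol
mass of NaOH = 0.02241 × 40.00 = 0.8964 g
% NaOH = 0.8964 / 1.079 × 100 = 83.07 %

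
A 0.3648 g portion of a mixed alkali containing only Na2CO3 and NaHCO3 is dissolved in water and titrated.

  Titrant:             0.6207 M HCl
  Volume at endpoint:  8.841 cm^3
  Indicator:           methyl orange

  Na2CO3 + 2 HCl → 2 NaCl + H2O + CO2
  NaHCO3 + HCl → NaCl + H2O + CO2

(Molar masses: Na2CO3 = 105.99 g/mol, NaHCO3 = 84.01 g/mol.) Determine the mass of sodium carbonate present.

n(HCl) = 0.008841 × 0.6207 = 5.488 × 10^-3 mol
Let x = n(Na2CO3), y = n(NaHCO3).
Titrant: 2x + 1y = 5.488 × 10^-3;  mass: 105.99x + 84.01y = 0.3648
Solving, x = 1.551 × 10^-3 mol, y = 2.385 × 10^-3 mol
mass of Na2CO3 = 1.551 × 10^-3 × 105.99 = 0.1644 g

0.1644 g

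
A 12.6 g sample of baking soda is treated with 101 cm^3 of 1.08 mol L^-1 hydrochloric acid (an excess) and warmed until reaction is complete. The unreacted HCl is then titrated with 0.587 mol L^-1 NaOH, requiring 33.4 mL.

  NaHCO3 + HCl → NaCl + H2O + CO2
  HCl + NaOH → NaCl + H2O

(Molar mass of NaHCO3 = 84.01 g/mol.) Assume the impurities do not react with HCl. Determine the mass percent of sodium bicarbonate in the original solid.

n(HCl) added = 0.101 × 1.08 = 0.109 mol
n(NaOH) used in back-titration = 0.0334 × 0.587 = 0.0196 mol
n(HCl) left over = 0.0196 mol (1:1 ratio)
n(HCl) consumed by analyte = 0.109 − 0.0196 = 0.0895 mol
n(NaHCO3) = 0.0895 mol (1:1 ratio)
mass of NaHCO3 = 0.0895 × 84.01 = 7.52 g
% NaHCO3 = 7.52 / 12.6 × 100 = 59.7 %

59.7 %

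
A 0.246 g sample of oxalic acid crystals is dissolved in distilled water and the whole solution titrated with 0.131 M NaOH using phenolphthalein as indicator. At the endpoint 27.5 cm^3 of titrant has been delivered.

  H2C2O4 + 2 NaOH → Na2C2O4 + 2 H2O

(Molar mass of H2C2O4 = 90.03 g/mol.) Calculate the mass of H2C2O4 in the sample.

0.162 g

n(NaOH) = 0.0275 L × 0.131 mol/L = 3.60 × 10^-3 mol
From the 1:2 ratio, n(H2C2O4) = 1/2 × 3.60 × 10^-3 = 1.80 × 10^-3 mol
mass of H2C2O4 = 1.80 × 10^-3 × 90.03 g/mol = 0.162 g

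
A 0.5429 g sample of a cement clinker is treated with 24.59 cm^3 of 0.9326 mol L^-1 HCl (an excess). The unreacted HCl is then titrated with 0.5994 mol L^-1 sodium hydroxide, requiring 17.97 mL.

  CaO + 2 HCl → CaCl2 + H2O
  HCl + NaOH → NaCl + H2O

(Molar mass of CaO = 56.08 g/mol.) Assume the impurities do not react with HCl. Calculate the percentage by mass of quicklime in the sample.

62.81 %

n(HCl) added = 0.02459 × 0.9326 = 0.02293 mol
n(NaOH) used in back-titration = 0.01797 × 0.5994 = 0.01077 mol
n(HCl) left over = 0.01077 mol (1:1 ratio)
n(HCl) consumed by analyte = 0.02293 − 0.01077 = 0.01216 mol
From the 1:2 ratio, n(CaO) = 1/2 × 0.01216 = 6.081 × 10^-3 mol
mass of CaO = 6.081 × 10^-3 × 56.08 = 0.3410 g
% CaO = 0.3410 / 0.5429 × 100 = 62.81 %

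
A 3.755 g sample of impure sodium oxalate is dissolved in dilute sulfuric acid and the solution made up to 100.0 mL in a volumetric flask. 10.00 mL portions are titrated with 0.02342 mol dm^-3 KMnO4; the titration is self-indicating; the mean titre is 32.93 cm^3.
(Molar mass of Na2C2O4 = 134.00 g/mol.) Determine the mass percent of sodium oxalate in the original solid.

2 MnO4^- + 5 C2O4^2- + 16 H^+ → 2 Mn^2+ + 10 CO2 + 8 H2O
n(KMnO4) per titration = 0.03293 × 0.02342 = 7.712 × 10^-4 mol
From the 5:2 ratio, n(Na2C2O4) in each aliquot = 5/2 × 7.712 × 10^-4 = 1.928 × 10^-3 mol
n(Na2C2O4) in the whole flask = 1.928 × 10^-3 × 100.0/10.00 = 0.01928 mol
mass of Na2C2O4 = 0.01928 × 134.00 = 2.584 g
% Na2C2O4 = 2.584 / 3.755 × 100 = 68.80 %

68.80 %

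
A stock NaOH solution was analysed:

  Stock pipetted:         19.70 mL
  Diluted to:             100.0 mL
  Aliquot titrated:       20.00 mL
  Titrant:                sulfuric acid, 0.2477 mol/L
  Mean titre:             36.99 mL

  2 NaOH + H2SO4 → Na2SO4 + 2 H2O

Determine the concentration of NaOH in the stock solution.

n(H2SO4) = 0.03699 × 0.2477 = 9.162 × 10^-3 mol
From the 2:1 ratio, n(NaOH) in the aliquot = 2/1 × 9.162 × 10^-3 = 0.01832 mol
[NaOH]_dilute = 0.01832 / 0.02000 = 0.9162 mol/L
Dilution factor = 100.0 / 19.70 = 5.076
[NaOH]_stock = 0.9162 × 5.076 = 4.651 mol/L

4.651 mol/L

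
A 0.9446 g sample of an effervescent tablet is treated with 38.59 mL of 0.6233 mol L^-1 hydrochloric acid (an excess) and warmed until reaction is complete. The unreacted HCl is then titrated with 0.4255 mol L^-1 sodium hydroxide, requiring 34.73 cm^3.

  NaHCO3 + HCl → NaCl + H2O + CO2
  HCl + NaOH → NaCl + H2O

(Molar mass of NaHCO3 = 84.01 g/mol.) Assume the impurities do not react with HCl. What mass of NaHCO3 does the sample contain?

n(HCl) added = 0.03859 × 0.6233 = 0.02405 mol
n(NaOH) used in back-titration = 0.03473 × 0.4255 = 0.01478 mol
n(HCl) left over = 0.01478 mol (1:1 ratio)
n(HCl) consumed by analyte = 0.02405 − 0.01478 = 9.276 × 10^-3 mol
n(NaHCO3) = 9.276 × 10^-3 mol (1:1 ratio)
mass of NaHCO3 = 9.276 × 10^-3 × 84.01 = 0.7792 g

0.7792 g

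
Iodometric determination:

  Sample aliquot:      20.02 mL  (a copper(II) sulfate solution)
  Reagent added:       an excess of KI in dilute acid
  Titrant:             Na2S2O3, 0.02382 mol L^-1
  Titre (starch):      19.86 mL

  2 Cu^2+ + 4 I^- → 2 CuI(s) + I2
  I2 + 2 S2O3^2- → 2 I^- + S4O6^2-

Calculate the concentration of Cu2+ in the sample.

n(S2O3^2-) = 0.01986 × 0.02382 = 4.731 × 10^-4 mol
n(I2) = n(S2O3^2-)/2 = 2.365 × 10^-4 mol
From the 2:1 ratio, n(Cu2+) in the aliquot = 2/1 × 2.365 × 10^-4 = 4.731 × 10^-4 mol
[Cu2+] = 4.731 × 10^-4 / 0.02002 = 0.02363 mol/L

0.02363 mol/L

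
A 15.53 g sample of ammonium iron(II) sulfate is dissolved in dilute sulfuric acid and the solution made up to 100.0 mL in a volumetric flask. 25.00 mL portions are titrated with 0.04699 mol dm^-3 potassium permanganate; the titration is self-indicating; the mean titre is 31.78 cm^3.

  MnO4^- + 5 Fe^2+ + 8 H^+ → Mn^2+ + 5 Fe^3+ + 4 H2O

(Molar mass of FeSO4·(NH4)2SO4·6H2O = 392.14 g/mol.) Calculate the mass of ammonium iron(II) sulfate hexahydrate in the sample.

n(KMnO4) per titration = 0.03178 × 0.04699 = 1.493 × 10^-3 mol
From the 5:1 ratio, n(FeSO4·(NH4)2SO4·6H2O) in each aliquot = 5/1 × 1.493 × 10^-3 = 7.467 × 10^-3 mol
n(FeSO4·(NH4)2SO4·6H2O) in the whole flask = 7.467 × 10^-3 × 100.0/25.00 = 0.02987 mol
mass of FeSO4·(NH4)2SO4·6H2O = 0.02987 × 392.14 = 11.71 g

11.71 g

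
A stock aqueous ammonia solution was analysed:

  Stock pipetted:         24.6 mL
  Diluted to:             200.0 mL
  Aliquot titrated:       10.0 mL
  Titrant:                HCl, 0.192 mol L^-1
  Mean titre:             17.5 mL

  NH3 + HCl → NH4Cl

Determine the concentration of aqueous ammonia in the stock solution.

2.73 mol/L

n(HCl) = 0.0175 × 0.192 = 3.36 × 10^-3 mol
n(NH3) in the aliquot = 3.36 × 10^-3 mol (1:1 ratio)
[NH3]_dilute = 3.36 × 10^-3 / 0.0100 = 0.336 mol/L
Dilution factor = 200.0 / 24.6 = 8.130
[NH3]_stock = 0.336 × 8.130 = 2.73 mol/L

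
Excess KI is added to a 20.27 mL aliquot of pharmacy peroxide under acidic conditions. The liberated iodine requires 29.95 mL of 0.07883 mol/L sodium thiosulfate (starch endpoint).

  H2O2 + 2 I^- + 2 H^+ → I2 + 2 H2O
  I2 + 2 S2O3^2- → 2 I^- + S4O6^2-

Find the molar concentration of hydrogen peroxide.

0.05824 mol/L

n(S2O3^2-) = 0.02995 × 0.07883 = 2.361 × 10^-3 mol
n(I2) = n(S2O3^2-)/2 = 1.180 × 10^-3 mol
n(H2O2) in the aliquot = 1.180 × 10^-3 mol (1:1 ratio)
[H2O2] = 1.180 × 10^-3 / 0.02027 = 0.05824 mol/L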